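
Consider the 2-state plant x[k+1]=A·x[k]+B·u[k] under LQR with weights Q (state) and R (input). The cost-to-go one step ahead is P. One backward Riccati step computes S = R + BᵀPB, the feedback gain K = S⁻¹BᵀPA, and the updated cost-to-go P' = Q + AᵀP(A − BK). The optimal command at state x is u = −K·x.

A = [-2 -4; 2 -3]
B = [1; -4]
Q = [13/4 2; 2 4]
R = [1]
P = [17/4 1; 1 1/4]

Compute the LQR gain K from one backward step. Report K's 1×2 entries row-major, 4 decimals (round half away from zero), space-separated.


-0.4000 -0.8000

BᵀP = [0.2500 0.0000]
S = R + BᵀPB = [1] + [0.2500] = [1.2500]
BᵀPA = [-0.5000 -1.0000]
K = S⁻¹·BᵀPA = [-0.4000 -0.8000]
A−BK = [-1.6000 -3.2000; 0.4000 -6.2000]
AᵀP(A−BK) = [9.8000 30.1000; 30.1000 93.4500]
P' = Q + AᵀP(A−BK) = [13.0500 32.1000; 32.1000 97.4500]
tr(P') = 110.5000


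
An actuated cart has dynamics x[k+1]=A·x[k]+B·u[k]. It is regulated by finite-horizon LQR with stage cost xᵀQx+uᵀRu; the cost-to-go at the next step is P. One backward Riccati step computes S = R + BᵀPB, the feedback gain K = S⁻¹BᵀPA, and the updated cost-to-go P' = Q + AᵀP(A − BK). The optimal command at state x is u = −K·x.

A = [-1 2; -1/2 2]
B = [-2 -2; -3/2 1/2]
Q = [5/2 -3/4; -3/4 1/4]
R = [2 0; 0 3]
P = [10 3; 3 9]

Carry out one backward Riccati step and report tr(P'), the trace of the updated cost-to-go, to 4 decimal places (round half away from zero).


BᵀP = [-24.5000 -19.5000; -18.5000 -1.5000]
S = R + BᵀPB = [2 0; 0 3] + [78.2500 39.2500; 39.2500 36.2500] = [80.2500 39.2500; 39.2500 39.2500]
BᵀPA = [34.2500 -88.0000; 19.2500 -40.0000]
K = S⁻¹·BᵀPA = [0.3659 -1.1707; 0.1246 0.1516]
A−BK = [-0.0191 -0.0382; -0.0135 0.1681]
AᵀP(A−BK) = [0.3211 -0.8212; -0.8212 3.0405]
P' = Q + AᵀP(A−BK) = [2.8211 -1.5712; -1.5712 3.2905]
tr(P') = 6.1117

6.1117


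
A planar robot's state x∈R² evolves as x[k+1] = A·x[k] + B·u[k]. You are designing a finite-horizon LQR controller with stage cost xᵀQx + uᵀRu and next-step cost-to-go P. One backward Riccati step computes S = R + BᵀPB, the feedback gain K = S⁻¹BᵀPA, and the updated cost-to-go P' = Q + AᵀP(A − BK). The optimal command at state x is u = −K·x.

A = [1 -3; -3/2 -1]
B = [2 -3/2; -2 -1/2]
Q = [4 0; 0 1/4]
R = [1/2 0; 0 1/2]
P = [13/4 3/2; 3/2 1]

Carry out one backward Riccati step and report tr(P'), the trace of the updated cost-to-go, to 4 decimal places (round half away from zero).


6.2090

BᵀP = [3.5000 1.0000; -5.6250 -2.7500]
S = R + BᵀPB = [1/2 0; 0 1/2] + [5.0000 -5.7500; -5.7500 9.8125] = [5.5000 -5.7500; -5.7500 10.3125]
BᵀPA = [2.0000 -11.5000; -1.5000 19.6250]
K = S⁻¹·BᵀPA = [0.5073 -0.2431; 0.1374 1.7675]
A−BK = [0.1915 0.1374; -0.4168 -0.6024]
AᵀP(A−BK) = [0.1915 0.1374; 0.1374 1.7675]
P' = Q + AᵀP(A−BK) = [4.1915 0.1374; 0.1374 2.0175]
tr(P') = 6.2090


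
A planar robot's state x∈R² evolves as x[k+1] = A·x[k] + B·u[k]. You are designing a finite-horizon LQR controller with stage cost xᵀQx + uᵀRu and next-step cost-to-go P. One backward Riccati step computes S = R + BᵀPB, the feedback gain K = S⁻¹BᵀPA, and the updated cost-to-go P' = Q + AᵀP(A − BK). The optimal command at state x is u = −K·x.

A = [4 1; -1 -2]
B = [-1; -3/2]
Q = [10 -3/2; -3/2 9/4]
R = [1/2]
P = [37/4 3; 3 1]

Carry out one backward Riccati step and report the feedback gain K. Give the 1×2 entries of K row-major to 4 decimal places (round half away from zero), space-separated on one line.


-2.4048 -0.2262

BᵀP = [-13.7500 -4.5000]
S = R + BᵀPB = [1/2] + [20.5000] = [21.0000]
BᵀPA = [-50.5000 -4.7500]
K = S⁻¹·BᵀPA = [-2.4048 -0.2262]
A−BK = [1.5952 0.7738; -4.6071 -2.3393]
AᵀP(A−BK) = [3.5595 0.5774; 0.5774 0.1756]
P' = Q + AᵀP(A−BK) = [13.5595 -0.9226; -0.9226 2.4256]
tr(P') = 15.9851


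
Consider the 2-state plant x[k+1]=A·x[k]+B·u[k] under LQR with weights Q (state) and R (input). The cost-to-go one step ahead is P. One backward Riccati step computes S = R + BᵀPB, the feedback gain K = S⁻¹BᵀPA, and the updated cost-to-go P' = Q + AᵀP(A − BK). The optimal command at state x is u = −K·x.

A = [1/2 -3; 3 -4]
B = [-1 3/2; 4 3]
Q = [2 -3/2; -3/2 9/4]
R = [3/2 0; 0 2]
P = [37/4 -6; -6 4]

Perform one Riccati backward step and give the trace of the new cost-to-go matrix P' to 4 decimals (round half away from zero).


6.2447

BᵀP = [-33.2500 22.0000; -4.1250 3.0000]
S = R + BᵀPB = [3/2 0; 0 2] + [121.2500 16.1250; 16.1250 2.8125] = [122.7500 16.1250; 16.1250 4.8125]
BᵀPA = [49.3750 11.7500; 6.9375 0.3750]
K = S⁻¹·BᵀPA = [0.3802 0.1527; 0.1675 -0.4337]
A−BK = [0.6289 -2.1967; 0.9765 -3.3096]
AᵀP(A−BK) = [0.3763 -0.4056; -0.4056 1.6184]
P' = Q + AᵀP(A−BK) = [2.3763 -1.9056; -1.9056 3.8684]
tr(P') = 6.2447


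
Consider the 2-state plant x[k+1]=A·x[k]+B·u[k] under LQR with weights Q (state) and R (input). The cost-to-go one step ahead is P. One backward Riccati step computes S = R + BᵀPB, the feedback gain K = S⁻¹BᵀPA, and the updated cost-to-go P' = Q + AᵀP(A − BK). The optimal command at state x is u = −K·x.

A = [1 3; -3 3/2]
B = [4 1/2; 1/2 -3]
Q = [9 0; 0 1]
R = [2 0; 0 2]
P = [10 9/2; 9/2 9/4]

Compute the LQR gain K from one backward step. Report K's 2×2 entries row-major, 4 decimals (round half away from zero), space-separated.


0.0155 0.8081 0.4943 -0.2628

BᵀP = [42.2500 19.1250; -8.5000 -4.5000]
S = R + BᵀPB = [2 0; 0 2] + [178.5625 -36.2500; -36.2500 9.2500] = [180.5625 -36.2500; -36.2500 11.2500]
BᵀPA = [-15.1250 155.4375; 5.0000 -32.2500]
K = S⁻¹·BᵀPA = [0.0155 0.8081; 0.4943 -0.2628]
A−BK = [0.6910 -0.1009; -1.5249 0.3074]
AᵀP(A−BK) = [1.0125 -0.3385; -0.3385 1.4794]
P' = Q + AᵀP(A−BK) = [10.0125 -0.3385; -0.3385 2.4794]
tr(P') = 12.4920


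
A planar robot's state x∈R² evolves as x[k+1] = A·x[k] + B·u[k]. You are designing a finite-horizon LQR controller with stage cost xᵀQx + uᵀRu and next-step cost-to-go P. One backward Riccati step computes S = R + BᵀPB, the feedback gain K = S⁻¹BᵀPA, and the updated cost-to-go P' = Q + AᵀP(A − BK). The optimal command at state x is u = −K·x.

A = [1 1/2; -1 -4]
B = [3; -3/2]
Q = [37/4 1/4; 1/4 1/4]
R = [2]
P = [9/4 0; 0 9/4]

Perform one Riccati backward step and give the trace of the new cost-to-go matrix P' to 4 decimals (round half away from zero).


36.3829

BᵀP = [6.7500 -3.3750]
S = R + BᵀPB = [2] + [25.3125] = [27.3125]
BᵀPA = [10.1250 16.8750]
K = S⁻¹·BᵀPA = [0.3707 0.6178]
A−BK = [-0.1121 -1.3535; -0.4439 -3.0732]
AᵀP(A−BK) = [0.7466 3.8693; 3.8693 26.1363]
P' = Q + AᵀP(A−BK) = [9.9966 4.1193; 4.1193 26.3863]
tr(P') = 36.3829


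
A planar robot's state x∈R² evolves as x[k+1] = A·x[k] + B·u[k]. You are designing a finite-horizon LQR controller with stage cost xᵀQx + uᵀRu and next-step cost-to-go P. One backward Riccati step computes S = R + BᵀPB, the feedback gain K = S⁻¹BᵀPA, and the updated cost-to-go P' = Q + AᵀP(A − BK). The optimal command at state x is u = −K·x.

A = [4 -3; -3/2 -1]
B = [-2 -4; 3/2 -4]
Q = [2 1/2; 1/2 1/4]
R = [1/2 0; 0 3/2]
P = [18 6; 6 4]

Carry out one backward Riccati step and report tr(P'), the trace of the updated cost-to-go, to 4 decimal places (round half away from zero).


BᵀP = [-27.0000 -6.0000; -96.0000 -40.0000]
S = R + BᵀPB = [1/2 0; 0 3/2] + [45.0000 132.0000; 132.0000 544.0000] = [45.5000 132.0000; 132.0000 545.5000]
BᵀPA = [-99.0000 87.0000; -324.0000 328.0000]
K = S⁻¹·BᵀPA = [-1.5192 0.5628; -0.2263 0.4651]
A−BK = [0.0562 -0.0140; -0.1265 0.0162]
AᵀP(A−BK) = [1.2664 -0.5917; -0.5917 0.4847]
P' = Q + AᵀP(A−BK) = [3.2664 -0.0917; -0.0917 0.7347]
tr(P') = 4.0011

4.0011


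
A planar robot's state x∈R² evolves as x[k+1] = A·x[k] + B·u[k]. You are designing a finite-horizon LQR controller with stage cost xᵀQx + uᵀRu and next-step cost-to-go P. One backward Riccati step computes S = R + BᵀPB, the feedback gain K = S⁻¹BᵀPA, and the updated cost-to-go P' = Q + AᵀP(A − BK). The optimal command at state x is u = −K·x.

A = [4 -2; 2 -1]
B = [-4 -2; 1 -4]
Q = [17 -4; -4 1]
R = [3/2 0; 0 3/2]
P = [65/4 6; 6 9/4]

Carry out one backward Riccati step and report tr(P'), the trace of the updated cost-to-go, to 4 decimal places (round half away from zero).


BᵀP = [-59.0000 -21.7500; -56.5000 -21.0000]
S = R + BᵀPB = [3/2 0; 0 3/2] + [214.2500 205.0000; 205.0000 197.0000] = [215.7500 205.0000; 205.0000 198.5000]
BᵀPA = [-279.5000 139.7500; -268.0000 134.0000]
K = S⁻¹·BᵀPA = [-0.6748 0.3374; -0.6533 0.3266]
A−BK = [-0.0056 0.0028; 0.0618 -0.0309]
AᵀP(A−BK) = [1.3280 -0.6640; -0.6640 0.3320]
P' = Q + AᵀP(A−BK) = [18.3280 -4.6640; -4.6640 1.3320]
tr(P') = 19.6600

19.6600


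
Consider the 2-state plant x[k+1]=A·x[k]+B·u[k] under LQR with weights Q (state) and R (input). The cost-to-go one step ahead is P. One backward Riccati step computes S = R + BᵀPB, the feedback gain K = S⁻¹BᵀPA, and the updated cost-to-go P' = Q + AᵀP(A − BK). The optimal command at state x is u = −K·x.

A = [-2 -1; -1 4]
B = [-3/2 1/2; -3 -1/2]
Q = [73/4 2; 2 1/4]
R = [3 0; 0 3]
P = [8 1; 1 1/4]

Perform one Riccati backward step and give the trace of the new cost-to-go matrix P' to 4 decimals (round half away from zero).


BᵀP = [-15.0000 -2.2500; 3.5000 0.3750]
S = R + BᵀPB = [3 0; 0 3] + [29.2500 -6.3750; -6.3750 1.5625] = [32.2500 -6.3750; -6.3750 4.5625]
BᵀPA = [32.2500 6.0000; -7.3750 -2.0000]
K = S⁻¹·BᵀPA = [0.9401 0.1373; -0.3028 -0.2465]
A−BK = [-0.4384 -0.6708; 1.6690 4.2887]
AᵀP(A−BK) = [3.6972 1.7535; 1.7535 2.6831]
P' = Q + AᵀP(A−BK) = [21.9472 3.7535; 3.7535 2.9331]
tr(P') = 24.8803

24.8803


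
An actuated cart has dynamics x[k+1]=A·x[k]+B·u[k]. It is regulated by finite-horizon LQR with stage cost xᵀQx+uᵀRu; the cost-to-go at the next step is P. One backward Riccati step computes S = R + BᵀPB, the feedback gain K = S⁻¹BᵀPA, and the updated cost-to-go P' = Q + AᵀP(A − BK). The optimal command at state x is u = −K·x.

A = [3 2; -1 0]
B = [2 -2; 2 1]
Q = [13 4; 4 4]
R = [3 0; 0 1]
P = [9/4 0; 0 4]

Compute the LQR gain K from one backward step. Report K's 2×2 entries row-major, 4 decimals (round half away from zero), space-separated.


BᵀP = [4.5000 8.0000; -4.5000 4.0000]
S = R + BᵀPB = [3 0; 0 1] + [25.0000 -1.0000; -1.0000 13.0000] = [28.0000 -1.0000; -1.0000 14.0000]
BᵀPA = [5.5000 9.0000; -17.5000 -9.0000]
K = S⁻¹·BᵀPA = [0.1522 0.2992; -1.2391 -0.6215]
A−BK = [0.2174 0.1586; -0.0652 0.0230]
AᵀP(A−BK) = [1.7283 0.9783; 0.9783 0.7136]
P' = Q + AᵀP(A−BK) = [14.7283 4.9783; 4.9783 4.7136]
tr(P') = 19.4418

0.1522 0.2992 -1.2391 -0.6215


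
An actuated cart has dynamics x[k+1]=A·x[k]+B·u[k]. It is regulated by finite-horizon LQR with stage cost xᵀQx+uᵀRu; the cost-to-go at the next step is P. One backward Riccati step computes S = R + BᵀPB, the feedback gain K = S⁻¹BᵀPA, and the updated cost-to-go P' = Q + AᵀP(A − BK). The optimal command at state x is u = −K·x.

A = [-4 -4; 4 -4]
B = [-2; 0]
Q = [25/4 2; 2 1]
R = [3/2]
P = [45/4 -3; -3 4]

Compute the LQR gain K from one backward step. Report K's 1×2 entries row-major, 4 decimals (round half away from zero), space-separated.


BᵀP = [-22.5000 6.0000]
S = R + BᵀPB = [3/2] + [45.0000] = [46.5000]
BᵀPA = [114.0000 66.0000]
K = S⁻¹·BᵀPA = [2.4516 1.4194]
A−BK = [0.9032 -1.1613; 4.0000 -4.0000]
AᵀP(A−BK) = [60.5161 -45.8065; -45.8065 54.3226]
P' = Q + AᵀP(A−BK) = [66.7661 -43.8065; -43.8065 55.3226]
tr(P') = 122.0887

2.4516 1.4194


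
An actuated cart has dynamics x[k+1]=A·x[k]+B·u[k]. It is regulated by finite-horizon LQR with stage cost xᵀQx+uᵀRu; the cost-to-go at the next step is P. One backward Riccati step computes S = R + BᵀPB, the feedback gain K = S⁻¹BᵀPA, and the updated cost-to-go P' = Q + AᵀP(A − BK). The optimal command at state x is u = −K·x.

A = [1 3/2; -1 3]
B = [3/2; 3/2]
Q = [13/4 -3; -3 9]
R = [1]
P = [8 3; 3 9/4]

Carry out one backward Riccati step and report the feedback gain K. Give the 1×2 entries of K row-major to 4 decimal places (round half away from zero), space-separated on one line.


0.2296 1.2879

BᵀP = [16.5000 7.8750]
S = R + BᵀPB = [1] + [36.5625] = [37.5625]
BᵀPA = [8.6250 48.3750]
K = S⁻¹·BᵀPA = [0.2296 1.2879]
A−BK = [0.6556 -0.4318; -1.3444 1.0682]
AᵀP(A−BK) = [2.2696 -1.3577; -1.3577 2.9501]
P' = Q + AᵀP(A−BK) = [5.5196 -4.3577; -4.3577 11.9501]
tr(P') = 17.4696


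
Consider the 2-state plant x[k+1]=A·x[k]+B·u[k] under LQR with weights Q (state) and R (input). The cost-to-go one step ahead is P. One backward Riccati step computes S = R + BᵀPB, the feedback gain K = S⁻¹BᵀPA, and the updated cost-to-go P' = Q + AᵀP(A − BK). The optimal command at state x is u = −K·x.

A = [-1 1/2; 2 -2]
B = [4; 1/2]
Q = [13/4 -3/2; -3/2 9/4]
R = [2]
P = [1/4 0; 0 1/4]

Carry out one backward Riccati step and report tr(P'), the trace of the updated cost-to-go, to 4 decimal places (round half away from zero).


BᵀP = [1.0000 0.1250]
S = R + BᵀPB = [2] + [4.0625] = [6.0625]
BᵀPA = [-0.7500 0.2500]
K = S⁻¹·BᵀPA = [-0.1237 0.0412]
A−BK = [-0.5052 0.3351; 2.0619 -2.0206]
AᵀP(A−BK) = [1.1572 -1.0941; -1.0941 1.0522]
P' = Q + AᵀP(A−BK) = [4.4072 -2.5941; -2.5941 3.3022]
tr(P') = 7.7094

7.7094


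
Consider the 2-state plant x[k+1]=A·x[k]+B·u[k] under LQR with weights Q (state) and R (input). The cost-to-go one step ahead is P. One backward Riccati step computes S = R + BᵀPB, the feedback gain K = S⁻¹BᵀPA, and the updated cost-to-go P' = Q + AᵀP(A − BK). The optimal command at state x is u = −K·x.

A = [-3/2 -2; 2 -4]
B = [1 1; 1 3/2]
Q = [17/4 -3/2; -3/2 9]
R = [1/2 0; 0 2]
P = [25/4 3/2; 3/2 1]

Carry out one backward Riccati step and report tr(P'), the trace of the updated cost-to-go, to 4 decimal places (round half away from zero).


BᵀP = [7.7500 2.5000; 8.5000 3.0000]
S = R + BᵀPB = [1/2 0; 0 2] + [10.2500 11.5000; 11.5000 13.0000] = [10.7500 11.5000; 11.5000 15.0000]
BᵀPA = [-6.6250 -25.5000; -6.7500 -29.0000]
K = S⁻¹·BᵀPA = [-0.7500 -1.6897; 0.1250 -0.6379]
A−BK = [-0.8750 0.3276; 2.5625 -1.3534]
AᵀP(A−BK) = [4.9375 -1.7500; -1.7500 3.4138]
P' = Q + AᵀP(A−BK) = [9.1875 -3.2500; -3.2500 12.4138]
tr(P') = 21.6013

21.6013


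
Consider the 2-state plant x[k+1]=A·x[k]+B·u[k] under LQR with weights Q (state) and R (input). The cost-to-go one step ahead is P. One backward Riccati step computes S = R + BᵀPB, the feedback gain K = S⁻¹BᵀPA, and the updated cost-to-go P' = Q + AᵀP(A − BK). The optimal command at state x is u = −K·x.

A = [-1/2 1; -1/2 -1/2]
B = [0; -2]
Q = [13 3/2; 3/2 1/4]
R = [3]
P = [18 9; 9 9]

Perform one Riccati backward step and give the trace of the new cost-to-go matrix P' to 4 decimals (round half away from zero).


BᵀP = [-18.0000 -18.0000]
S = R + BᵀPB = [3] + [36.0000] = [39.0000]
BᵀPA = [18.0000 -9.0000]
K = S⁻¹·BᵀPA = [0.4615 -0.2308]
A−BK = [-0.5000 1.0000; 0.4231 -0.9615]
AᵀP(A−BK) = [2.9423 -4.8462; -4.8462 9.1731]
P' = Q + AᵀP(A−BK) = [15.9423 -3.3462; -3.3462 9.4231]
tr(P') = 25.3654

25.3654


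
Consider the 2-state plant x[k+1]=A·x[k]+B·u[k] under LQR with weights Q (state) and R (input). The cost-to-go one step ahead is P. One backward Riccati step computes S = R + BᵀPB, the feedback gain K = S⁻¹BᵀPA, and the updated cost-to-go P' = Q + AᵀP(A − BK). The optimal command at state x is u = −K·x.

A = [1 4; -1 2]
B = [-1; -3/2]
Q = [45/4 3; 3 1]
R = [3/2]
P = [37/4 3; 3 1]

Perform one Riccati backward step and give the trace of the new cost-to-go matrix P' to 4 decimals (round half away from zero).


BᵀP = [-13.7500 -4.5000]
S = R + BᵀPB = [3/2] + [20.5000] = [22.0000]
BᵀPA = [-9.2500 -64.0000]
K = S⁻¹·BᵀPA = [-0.4205 -2.9091]
A−BK = [0.5795 1.0909; -1.6307 -2.3636]
AᵀP(A−BK) = [0.3608 2.0909; 2.0909 13.8182]
P' = Q + AᵀP(A−BK) = [11.6108 5.0909; 5.0909 14.8182]
tr(P') = 26.4290

26.4290


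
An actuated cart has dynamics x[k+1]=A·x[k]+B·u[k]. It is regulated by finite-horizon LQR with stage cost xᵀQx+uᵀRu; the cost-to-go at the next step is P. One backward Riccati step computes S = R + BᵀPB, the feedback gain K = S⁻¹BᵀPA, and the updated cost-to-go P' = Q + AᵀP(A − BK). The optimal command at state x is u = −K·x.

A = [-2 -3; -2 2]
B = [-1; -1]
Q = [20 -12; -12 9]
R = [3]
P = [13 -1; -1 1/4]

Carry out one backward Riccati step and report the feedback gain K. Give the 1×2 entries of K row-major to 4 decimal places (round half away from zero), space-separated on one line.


BᵀP = [-12.0000 0.7500]
S = R + BᵀPB = [3] + [11.2500] = [14.2500]
BᵀPA = [22.5000 37.5000]
K = S⁻¹·BᵀPA = [1.5789 2.6316]
A−BK = [-0.4211 -0.3684; -0.4211 4.6316]
AᵀP(A−BK) = [9.4737 15.7895; 15.7895 31.3158]
P' = Q + AᵀP(A−BK) = [29.4737 3.7895; 3.7895 40.3158]
tr(P') = 69.7895

1.5789 2.6316


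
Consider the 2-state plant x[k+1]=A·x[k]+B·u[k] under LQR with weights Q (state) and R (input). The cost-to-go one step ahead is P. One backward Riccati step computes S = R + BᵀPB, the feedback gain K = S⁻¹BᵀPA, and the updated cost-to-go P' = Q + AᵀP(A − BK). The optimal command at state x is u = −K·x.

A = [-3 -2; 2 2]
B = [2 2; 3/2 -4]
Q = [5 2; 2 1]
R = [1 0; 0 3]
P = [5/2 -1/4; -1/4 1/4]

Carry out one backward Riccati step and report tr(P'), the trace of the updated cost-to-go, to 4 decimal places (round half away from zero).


9.1665

BᵀP = [4.6250 -0.1250; 6.0000 -1.5000]
S = R + BᵀPB = [1 0; 0 3] + [9.0625 9.7500; 9.7500 18.0000] = [10.0625 9.7500; 9.7500 21.0000]
BᵀPA = [-14.1250 -9.5000; -21.0000 -15.0000]
K = S⁻¹·BᵀPA = [-0.7903 -0.4581; -0.6331 -0.5016]
A−BK = [-0.1532 -0.0806; 0.6532 0.6806]
AᵀP(A−BK) = [2.0423 1.4960; 1.4960 1.1242]
P' = Q + AᵀP(A−BK) = [7.0423 3.4960; 3.4960 2.1242]
tr(P') = 9.1665


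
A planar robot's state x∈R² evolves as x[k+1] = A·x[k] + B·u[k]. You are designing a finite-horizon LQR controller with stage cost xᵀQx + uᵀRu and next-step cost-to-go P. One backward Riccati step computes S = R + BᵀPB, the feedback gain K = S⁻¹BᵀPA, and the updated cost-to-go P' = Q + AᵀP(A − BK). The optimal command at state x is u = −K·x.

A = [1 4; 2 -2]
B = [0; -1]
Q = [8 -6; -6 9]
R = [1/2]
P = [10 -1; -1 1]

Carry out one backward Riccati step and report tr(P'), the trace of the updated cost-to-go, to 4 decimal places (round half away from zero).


182.3333

BᵀP = [1.0000 -1.0000]
S = R + BᵀPB = [1/2] + [1.0000] = [1.5000]
BᵀPA = [-1.0000 6.0000]
K = S⁻¹·BᵀPA = [-0.6667 4.0000]
A−BK = [1.0000 4.0000; 1.3333 2.0000]
AᵀP(A−BK) = [9.3333 34.0000; 34.0000 156.0000]
P' = Q + AᵀP(A−BK) = [17.3333 28.0000; 28.0000 165.0000]
tr(P') = 182.3333


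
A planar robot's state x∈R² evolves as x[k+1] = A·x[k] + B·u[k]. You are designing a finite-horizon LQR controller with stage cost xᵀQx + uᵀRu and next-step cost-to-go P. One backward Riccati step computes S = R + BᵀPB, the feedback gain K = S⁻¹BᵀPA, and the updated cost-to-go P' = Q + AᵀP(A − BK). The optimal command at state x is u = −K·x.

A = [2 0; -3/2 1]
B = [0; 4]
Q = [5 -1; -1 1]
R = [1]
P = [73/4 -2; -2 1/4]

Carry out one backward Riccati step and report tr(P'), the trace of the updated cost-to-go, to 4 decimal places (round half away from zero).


30.3625

BᵀP = [-8.0000 1.0000]
S = R + BᵀPB = [1] + [4.0000] = [5.0000]
BᵀPA = [-17.5000 1.0000]
K = S⁻¹·BᵀPA = [-3.5000 0.2000]
A−BK = [2.0000 0.0000; 12.5000 0.2000]
AᵀP(A−BK) = [24.3125 -0.8750; -0.8750 0.0500]
P' = Q + AᵀP(A−BK) = [29.3125 -1.8750; -1.8750 1.0500]
tr(P') = 30.3625


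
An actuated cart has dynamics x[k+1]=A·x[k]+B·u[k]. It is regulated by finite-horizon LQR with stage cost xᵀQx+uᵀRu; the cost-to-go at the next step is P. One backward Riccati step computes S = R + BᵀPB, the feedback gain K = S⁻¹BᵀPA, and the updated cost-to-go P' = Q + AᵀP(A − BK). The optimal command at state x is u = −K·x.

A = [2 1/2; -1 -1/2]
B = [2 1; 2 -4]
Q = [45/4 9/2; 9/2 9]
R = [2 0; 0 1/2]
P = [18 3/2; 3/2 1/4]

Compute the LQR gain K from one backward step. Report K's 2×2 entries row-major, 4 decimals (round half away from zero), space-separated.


BᵀP = [39.0000 3.5000; 12.0000 0.5000]
S = R + BᵀPB = [2 0; 0 1/2] + [85.0000 25.0000; 25.0000 10.0000] = [87.0000 25.0000; 25.0000 10.5000]
BᵀPA = [74.5000 17.7500; 23.5000 5.7500]
K = S⁻¹·BᵀPA = [0.6750 0.1477; 0.6308 0.1958]
A−BK = [0.0191 0.0087; 0.1733 -0.0121]
AᵀP(A−BK) = [1.1343 0.2656; 0.2656 0.0639]
P' = Q + AᵀP(A−BK) = [12.3843 4.7656; 4.7656 9.0639]
tr(P') = 21.4482

0.6750 0.1477 0.6308 0.1958


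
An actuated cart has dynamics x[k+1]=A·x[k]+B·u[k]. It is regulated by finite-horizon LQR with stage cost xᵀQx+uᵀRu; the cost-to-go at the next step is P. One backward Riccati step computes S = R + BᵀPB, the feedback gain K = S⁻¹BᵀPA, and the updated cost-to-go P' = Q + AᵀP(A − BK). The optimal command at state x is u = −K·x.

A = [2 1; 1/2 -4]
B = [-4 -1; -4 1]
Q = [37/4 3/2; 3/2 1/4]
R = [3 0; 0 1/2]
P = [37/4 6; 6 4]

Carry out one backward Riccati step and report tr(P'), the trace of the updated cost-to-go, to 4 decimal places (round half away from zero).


10.8885

BᵀP = [-61.0000 -40.0000; -3.2500 -2.0000]
S = R + BᵀPB = [3 0; 0 1/2] + [404.0000 21.0000; 21.0000 1.2500] = [407.0000 21.0000; 21.0000 1.7500]
BᵀPA = [-142.0000 99.0000; -7.5000 4.7500]
K = S⁻¹·BᵀPA = [-0.3355 0.2710; -0.2599 -0.5373]
A−BK = [0.3982 1.5465; -0.5820 -2.3788]
AᵀP(A−BK) = [0.4120 -0.0525; -0.0525 0.9765]
P' = Q + AᵀP(A−BK) = [9.6620 1.4475; 1.4475 1.2265]
tr(P') = 10.8885


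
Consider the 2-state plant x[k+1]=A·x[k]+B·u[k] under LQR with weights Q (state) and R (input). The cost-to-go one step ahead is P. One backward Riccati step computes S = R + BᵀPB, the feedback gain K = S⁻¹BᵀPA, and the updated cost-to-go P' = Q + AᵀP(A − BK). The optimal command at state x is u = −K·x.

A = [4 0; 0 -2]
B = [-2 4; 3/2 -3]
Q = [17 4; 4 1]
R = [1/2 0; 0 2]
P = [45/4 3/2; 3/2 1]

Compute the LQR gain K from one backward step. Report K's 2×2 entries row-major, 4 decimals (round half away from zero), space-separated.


BᵀP = [-20.2500 -1.5000; 40.5000 3.0000]
S = R + BᵀPB = [1/2 0; 0 2] + [38.2500 -76.5000; -76.5000 153.0000] = [38.7500 -76.5000; -76.5000 155.0000]
BᵀPA = [-81.0000 3.0000; 162.0000 -6.0000]
K = S⁻¹·BᵀPA = [-1.0519 0.0390; 0.5260 -0.0195]
A−BK = [-0.2078 0.1558; 3.1558 -2.1169]
AᵀP(A−BK) = [9.5844 -5.6883; -5.6883 3.7662]
P' = Q + AᵀP(A−BK) = [26.5844 -1.6883; -1.6883 4.7662]
tr(P') = 31.3506

-1.0519 0.0390 0.5260 -0.0195


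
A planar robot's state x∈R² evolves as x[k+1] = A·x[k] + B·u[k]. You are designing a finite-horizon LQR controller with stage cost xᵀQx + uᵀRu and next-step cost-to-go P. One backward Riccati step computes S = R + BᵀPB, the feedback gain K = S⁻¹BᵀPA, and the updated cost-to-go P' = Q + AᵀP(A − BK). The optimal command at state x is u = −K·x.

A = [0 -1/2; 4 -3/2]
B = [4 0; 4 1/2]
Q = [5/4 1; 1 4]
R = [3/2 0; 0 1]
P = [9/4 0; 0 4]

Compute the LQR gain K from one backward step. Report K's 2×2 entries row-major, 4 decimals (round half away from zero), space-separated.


BᵀP = [9.0000 16.0000; 0.0000 2.0000]
S = R + BᵀPB = [3/2 0; 0 1] + [100.0000 8.0000; 8.0000 1.0000] = [101.5000 8.0000; 8.0000 2.0000]
BᵀPA = [64.0000 -28.5000; 8.0000 -3.0000]
K = S⁻¹·BᵀPA = [0.4604 -0.2374; 2.1583 -0.5504]
A−BK = [-1.8417 0.4496; 1.0791 -0.2752]
AᵀP(A−BK) = [17.2662 -4.4029; -4.4029 1.1452]
P' = Q + AᵀP(A−BK) = [18.5162 -3.4029; -3.4029 5.1452]
tr(P') = 23.6614

0.4604 -0.2374 2.1583 -0.5504


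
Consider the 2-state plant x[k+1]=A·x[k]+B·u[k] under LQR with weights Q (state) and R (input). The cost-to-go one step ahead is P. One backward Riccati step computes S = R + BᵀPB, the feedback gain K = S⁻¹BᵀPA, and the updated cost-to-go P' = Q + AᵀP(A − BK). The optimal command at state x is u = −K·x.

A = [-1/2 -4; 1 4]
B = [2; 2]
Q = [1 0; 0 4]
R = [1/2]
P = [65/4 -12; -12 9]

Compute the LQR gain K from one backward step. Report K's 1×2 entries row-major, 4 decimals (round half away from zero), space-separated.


BᵀP = [8.5000 -6.0000]
S = R + BᵀPB = [1/2] + [5.0000] = [5.5000]
BᵀPA = [-10.2500 -58.0000]
K = S⁻¹·BᵀPA = [-1.8636 -10.5455]
A−BK = [3.2273 17.0909; 4.7273 25.0909]
AᵀP(A−BK) = [5.9602 32.4091; 32.4091 176.3636]
P' = Q + AᵀP(A−BK) = [6.9602 32.4091; 32.4091 180.3636]
tr(P') = 187.3239

-1.8636 -10.5455


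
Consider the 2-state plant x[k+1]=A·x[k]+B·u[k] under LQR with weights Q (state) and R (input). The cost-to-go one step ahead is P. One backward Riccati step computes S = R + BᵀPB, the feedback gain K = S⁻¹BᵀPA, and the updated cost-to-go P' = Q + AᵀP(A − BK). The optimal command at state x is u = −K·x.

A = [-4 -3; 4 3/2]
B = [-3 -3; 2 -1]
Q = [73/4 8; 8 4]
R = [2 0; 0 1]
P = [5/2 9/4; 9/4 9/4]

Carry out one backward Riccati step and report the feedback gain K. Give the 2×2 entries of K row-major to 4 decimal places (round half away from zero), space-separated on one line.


0.6534 0.3391 -0.1108 0.3041

BᵀP = [-3.0000 -2.2500; -9.7500 -9.0000]
S = R + BᵀPB = [2 0; 0 1] + [4.5000 11.2500; 11.2500 38.2500] = [6.5000 11.2500; 11.2500 39.2500]
BᵀPA = [3.0000 5.6250; 3.0000 15.7500]
K = S⁻¹·BᵀPA = [0.6534 0.3391; -0.1108 0.3041]
A−BK = [-2.3724 -1.0705; 2.5824 1.1259]
AᵀP(A−BK) = [2.3724 1.0705; 1.0705 0.6158]
P' = Q + AᵀP(A−BK) = [20.6224 9.0705; 9.0705 4.6158]
tr(P') = 25.2382


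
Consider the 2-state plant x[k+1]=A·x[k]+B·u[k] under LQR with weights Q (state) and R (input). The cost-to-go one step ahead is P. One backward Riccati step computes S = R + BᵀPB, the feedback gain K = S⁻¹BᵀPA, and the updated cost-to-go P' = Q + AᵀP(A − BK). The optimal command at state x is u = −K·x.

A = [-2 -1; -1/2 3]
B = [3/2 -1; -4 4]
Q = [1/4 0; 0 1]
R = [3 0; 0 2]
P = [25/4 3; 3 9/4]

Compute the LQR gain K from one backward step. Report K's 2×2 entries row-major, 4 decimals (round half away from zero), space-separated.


-0.6512 -0.2921 -1.2105 0.3832

BᵀP = [-2.6250 -4.5000; 5.7500 6.0000]
S = R + BᵀPB = [3 0; 0 2] + [14.0625 -15.3750; -15.3750 18.2500] = [17.0625 -15.3750; -15.3750 20.2500]
BᵀPA = [7.5000 -10.8750; -14.5000 12.2500]
K = S⁻¹·BᵀPA = [-0.6512 -0.2921; -1.2105 0.3832]
A−BK = [-2.2337 -0.1787; 1.7371 0.2990]
AᵀP(A−BK) = [18.8945 0.3716; 0.3716 0.6297]
P' = Q + AᵀP(A−BK) = [19.1445 0.3716; 0.3716 1.6297]
tr(P') = 20.7743


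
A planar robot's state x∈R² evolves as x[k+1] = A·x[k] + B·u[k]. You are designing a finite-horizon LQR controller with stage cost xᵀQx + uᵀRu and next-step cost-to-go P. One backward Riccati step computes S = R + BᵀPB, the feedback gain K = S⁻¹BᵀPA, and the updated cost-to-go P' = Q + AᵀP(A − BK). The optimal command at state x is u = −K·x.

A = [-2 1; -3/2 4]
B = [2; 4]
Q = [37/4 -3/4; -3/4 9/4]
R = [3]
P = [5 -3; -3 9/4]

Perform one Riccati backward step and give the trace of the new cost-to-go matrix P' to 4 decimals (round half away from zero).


BᵀP = [-2.0000 3.0000]
S = R + BᵀPB = [3] + [8.0000] = [11.0000]
BᵀPA = [-0.5000 10.0000]
K = S⁻¹·BᵀPA = [-0.0455 0.9091]
A−BK = [-1.9091 -0.8182; -1.3182 0.3636]
AᵀP(A−BK) = [7.0398 5.4545; 5.4545 7.9091]
P' = Q + AᵀP(A−BK) = [16.2898 4.7045; 4.7045 10.1591]
tr(P') = 26.4489

26.4489


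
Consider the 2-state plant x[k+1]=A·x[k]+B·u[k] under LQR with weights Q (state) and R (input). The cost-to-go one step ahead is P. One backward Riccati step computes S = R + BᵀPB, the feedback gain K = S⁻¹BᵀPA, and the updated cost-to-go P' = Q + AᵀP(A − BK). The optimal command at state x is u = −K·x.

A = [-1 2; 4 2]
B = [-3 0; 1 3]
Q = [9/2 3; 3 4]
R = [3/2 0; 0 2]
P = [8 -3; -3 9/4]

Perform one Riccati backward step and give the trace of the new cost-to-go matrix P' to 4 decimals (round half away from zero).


BᵀP = [-27.0000 11.2500; -9.0000 6.7500]
S = R + BᵀPB = [3/2 0; 0 2] + [92.2500 33.7500; 33.7500 20.2500] = [93.7500 33.7500; 33.7500 22.2500]
BᵀPA = [72.0000 -31.5000; 36.0000 -4.5000]
K = S⁻¹·BᵀPA = [0.4087 -0.5798; 0.9980 0.6772]
A−BK = [0.2261 0.2606; 0.5972 0.5481]
AᵀP(A−BK) = [2.6440 1.3655; 1.3655 1.7838]
P' = Q + AᵀP(A−BK) = [7.1440 4.3655; 4.3655 5.7838]
tr(P') = 12.9277

12.9277


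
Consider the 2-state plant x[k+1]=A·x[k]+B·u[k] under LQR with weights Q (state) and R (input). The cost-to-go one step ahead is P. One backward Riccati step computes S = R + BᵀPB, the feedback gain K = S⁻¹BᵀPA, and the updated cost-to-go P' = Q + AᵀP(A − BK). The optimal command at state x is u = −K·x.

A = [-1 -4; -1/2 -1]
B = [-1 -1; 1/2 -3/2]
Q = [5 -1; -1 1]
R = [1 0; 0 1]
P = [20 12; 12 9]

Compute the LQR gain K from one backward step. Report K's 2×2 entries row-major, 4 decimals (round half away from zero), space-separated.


BᵀP = [-14.0000 -7.5000; -38.0000 -25.5000]
S = R + BᵀPB = [1 0; 0 1] + [10.2500 25.2500; 25.2500 76.2500] = [11.2500 25.2500; 25.2500 77.2500]
BᵀPA = [17.7500 63.5000; 50.7500 177.5000]
K = S⁻¹·BᵀPA = [0.3877 1.8294; 0.5302 1.6998]
A−BK = [-0.0821 -0.4708; 0.1015 0.6350]
AᵀP(A−BK) = [0.4590 1.7646; 1.7646 7.1231]
P' = Q + AᵀP(A−BK) = [5.4590 0.7646; 0.7646 8.1231]
tr(P') = 13.5821

0.3877 1.8294 0.5302 1.6998


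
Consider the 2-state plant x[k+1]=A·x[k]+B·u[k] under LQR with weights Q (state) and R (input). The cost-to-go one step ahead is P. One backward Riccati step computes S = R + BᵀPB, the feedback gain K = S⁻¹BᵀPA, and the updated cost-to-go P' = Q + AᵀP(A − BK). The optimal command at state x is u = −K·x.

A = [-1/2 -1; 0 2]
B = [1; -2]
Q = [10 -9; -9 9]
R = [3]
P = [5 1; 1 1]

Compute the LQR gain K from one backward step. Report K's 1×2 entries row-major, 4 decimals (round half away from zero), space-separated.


BᵀP = [3.0000 -1.0000]
S = R + BᵀPB = [3] + [5.0000] = [8.0000]
BᵀPA = [-1.5000 -5.0000]
K = S⁻¹·BᵀPA = [-0.1875 -0.6250]
A−BK = [-0.3125 -0.3750; -0.3750 0.7500]
AᵀP(A−BK) = [0.9688 0.5625; 0.5625 1.8750]
P' = Q + AᵀP(A−BK) = [10.9688 -8.4375; -8.4375 10.8750]
tr(P') = 21.8438

-0.1875 -0.6250


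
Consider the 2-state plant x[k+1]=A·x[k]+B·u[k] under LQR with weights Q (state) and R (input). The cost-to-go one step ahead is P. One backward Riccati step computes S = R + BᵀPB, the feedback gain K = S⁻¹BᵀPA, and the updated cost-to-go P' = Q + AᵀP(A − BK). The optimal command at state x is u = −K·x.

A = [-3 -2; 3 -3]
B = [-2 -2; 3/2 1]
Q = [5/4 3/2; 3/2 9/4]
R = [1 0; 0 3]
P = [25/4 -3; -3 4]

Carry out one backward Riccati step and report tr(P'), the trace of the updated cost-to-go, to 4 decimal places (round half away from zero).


29.7859

BᵀP = [-17.0000 12.0000; -15.5000 10.0000]
S = R + BᵀPB = [1 0; 0 3] + [52.0000 46.0000; 46.0000 41.0000] = [53.0000 46.0000; 46.0000 44.0000]
BᵀPA = [87.0000 -2.0000; 76.5000 1.0000]
K = S⁻¹·BᵀPA = [1.4306 -0.6204; 0.2431 0.6713]
A−BK = [0.3472 -1.8981; 0.6111 -2.7407]
AᵀP(A−BK) = [3.1979 -4.8819; -4.8819 23.0880]
P' = Q + AᵀP(A−BK) = [4.4479 -3.3819; -3.3819 25.3380]
tr(P') = 29.7859


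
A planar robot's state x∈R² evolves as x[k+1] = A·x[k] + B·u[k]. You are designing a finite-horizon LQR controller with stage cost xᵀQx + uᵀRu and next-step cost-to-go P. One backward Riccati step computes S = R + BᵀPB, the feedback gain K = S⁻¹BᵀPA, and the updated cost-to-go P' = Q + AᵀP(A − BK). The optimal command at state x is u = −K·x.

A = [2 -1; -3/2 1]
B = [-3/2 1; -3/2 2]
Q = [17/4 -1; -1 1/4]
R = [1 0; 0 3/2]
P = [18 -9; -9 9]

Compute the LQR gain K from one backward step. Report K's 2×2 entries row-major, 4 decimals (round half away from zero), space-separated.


BᵀP = [-13.5000 0.0000; 0.0000 9.0000]
S = R + BᵀPB = [1 0; 0 3/2] + [20.2500 -13.5000; -13.5000 18.0000] = [21.2500 -13.5000; -13.5000 19.5000]
BᵀPA = [-27.0000 13.5000; -13.5000 9.0000]
K = S⁻¹·BᵀPA = [-3.0533 1.6575; -2.8061 1.6090]
A−BK = [0.2262 -0.1228; -0.4677 0.2682]
AᵀP(A−BK) = [25.9277 -14.5250; -14.5250 8.1422]
P' = Q + AᵀP(A−BK) = [30.1777 -15.5250; -15.5250 8.3922]
tr(P') = 38.5699

-3.0533 1.6575 -2.8061 1.6090


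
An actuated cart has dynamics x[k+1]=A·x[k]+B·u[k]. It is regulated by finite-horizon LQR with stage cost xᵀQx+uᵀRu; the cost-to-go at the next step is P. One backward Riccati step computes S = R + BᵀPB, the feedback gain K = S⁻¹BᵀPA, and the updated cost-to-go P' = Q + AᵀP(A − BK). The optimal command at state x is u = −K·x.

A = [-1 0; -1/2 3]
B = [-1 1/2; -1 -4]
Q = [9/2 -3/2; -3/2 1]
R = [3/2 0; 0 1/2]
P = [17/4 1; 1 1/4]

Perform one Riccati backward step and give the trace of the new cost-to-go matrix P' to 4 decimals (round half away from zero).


BᵀP = [-5.2500 -1.2500; -1.8750 -0.5000]
S = R + BᵀPB = [3/2 0; 0 1/2] + [6.5000 2.3750; 2.3750 1.0625] = [8.0000 2.3750; 2.3750 1.5625]
BᵀPA = [5.8750 -3.7500; 2.1250 -1.5000]
K = S⁻¹·BᵀPA = [0.6025 -0.3349; 0.4442 -0.4510]
A−BK = [-0.6196 -0.1093; 1.8793 0.8610]
AᵀP(A−BK) = [0.8289 -0.4493; -0.4493 0.3178]
P' = Q + AᵀP(A−BK) = [5.3289 -1.9493; -1.9493 1.3178]
tr(P') = 6.6466

6.6466


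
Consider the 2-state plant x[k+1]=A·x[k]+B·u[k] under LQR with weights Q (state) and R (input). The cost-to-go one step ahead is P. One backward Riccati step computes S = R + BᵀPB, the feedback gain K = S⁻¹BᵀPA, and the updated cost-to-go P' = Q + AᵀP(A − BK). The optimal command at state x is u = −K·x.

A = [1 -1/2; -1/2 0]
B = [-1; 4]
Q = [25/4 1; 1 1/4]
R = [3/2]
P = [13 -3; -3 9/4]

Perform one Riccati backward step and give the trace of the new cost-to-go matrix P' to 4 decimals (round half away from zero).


11.3159

BᵀP = [-25.0000 12.0000]
S = R + BᵀPB = [3/2] + [73.0000] = [74.5000]
BᵀPA = [-31.0000 12.5000]
K = S⁻¹·BᵀPA = [-0.4161 0.1678]
A−BK = [0.5839 -0.3322; 1.1644 -0.6711]
AᵀP(A−BK) = [3.6632 -2.0487; -2.0487 1.1527]
P' = Q + AᵀP(A−BK) = [9.9132 -1.0487; -1.0487 1.4027]
tr(P') = 11.3159


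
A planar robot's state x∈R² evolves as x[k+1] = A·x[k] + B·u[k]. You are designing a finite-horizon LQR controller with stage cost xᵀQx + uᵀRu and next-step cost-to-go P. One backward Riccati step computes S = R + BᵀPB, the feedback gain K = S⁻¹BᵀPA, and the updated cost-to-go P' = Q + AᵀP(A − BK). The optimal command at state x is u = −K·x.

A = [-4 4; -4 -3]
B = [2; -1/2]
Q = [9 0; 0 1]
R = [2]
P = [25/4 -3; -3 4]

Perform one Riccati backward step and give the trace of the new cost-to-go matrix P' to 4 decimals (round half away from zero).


BᵀP = [14.0000 -8.0000]
S = R + BᵀPB = [2] + [32.0000] = [34.0000]
BᵀPA = [-24.0000 80.0000]
K = S⁻¹·BᵀPA = [-0.7059 2.3529]
A−BK = [-2.5882 -0.7059; -4.3529 -1.8235]
AᵀP(A−BK) = [51.0588 16.4706; 16.4706 19.7647]
P' = Q + AᵀP(A−BK) = [60.0588 16.4706; 16.4706 20.7647]
tr(P') = 80.8235

80.8235


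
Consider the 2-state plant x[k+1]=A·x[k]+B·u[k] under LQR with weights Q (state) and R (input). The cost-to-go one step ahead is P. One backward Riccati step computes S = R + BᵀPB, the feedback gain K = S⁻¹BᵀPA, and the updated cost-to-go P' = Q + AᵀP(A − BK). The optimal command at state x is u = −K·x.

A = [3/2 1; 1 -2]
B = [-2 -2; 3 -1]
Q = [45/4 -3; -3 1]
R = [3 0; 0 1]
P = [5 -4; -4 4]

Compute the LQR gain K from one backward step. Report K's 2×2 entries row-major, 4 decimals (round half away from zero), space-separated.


0.0078 -0.5736 -0.5762 -0.0258

BᵀP = [-22.0000 20.0000; -6.0000 4.0000]
S = R + BᵀPB = [3 0; 0 1] + [104.0000 24.0000; 24.0000 8.0000] = [107.0000 24.0000; 24.0000 9.0000]
BᵀPA = [-13.0000 -62.0000; -5.0000 -14.0000]
K = S⁻¹·BᵀPA = [0.0078 -0.5736; -0.5762 -0.0258]
A−BK = [0.3630 -0.1990; 0.4005 -0.3049]
AᵀP(A−BK) = [0.4696 -0.0866; -0.0866 1.0724]
P' = Q + AᵀP(A−BK) = [11.7196 -3.0866; -3.0866 2.0724]
tr(P') = 13.7920


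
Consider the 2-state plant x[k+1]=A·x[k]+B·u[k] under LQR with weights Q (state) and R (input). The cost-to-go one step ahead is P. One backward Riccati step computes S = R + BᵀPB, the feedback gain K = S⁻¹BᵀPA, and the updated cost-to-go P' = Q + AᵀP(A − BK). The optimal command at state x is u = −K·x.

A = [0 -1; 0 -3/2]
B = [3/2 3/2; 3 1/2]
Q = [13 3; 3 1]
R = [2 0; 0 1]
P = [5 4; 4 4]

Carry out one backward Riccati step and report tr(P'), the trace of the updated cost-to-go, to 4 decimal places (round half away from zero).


14.4424

BᵀP = [19.5000 18.0000; 9.5000 8.0000]
S = R + BᵀPB = [2 0; 0 1] + [83.2500 38.2500; 38.2500 18.2500] = [85.2500 38.2500; 38.2500 19.2500]
BᵀPA = [0.0000 -46.5000; 0.0000 -21.5000]
K = S⁻¹·BᵀPA = [0.0000 -0.4087; 0.0000 -0.3048]
A−BK = [0.0000 0.0702; 0.0000 -0.1215]
AᵀP(A−BK) = [0.0000 0.0000; 0.0000 0.4424]
P' = Q + AᵀP(A−BK) = [13.0000 3.0000; 3.0000 1.4424]
tr(P') = 14.4424


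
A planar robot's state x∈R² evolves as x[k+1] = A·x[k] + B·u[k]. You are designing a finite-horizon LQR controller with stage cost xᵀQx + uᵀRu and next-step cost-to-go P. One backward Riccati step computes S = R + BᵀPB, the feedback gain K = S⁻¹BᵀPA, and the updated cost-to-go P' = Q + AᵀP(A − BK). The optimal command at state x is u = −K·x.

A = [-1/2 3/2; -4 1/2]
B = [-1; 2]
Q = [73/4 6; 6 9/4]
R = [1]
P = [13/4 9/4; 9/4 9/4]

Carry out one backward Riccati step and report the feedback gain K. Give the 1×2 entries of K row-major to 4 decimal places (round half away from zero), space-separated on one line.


BᵀP = [1.2500 2.2500]
S = R + BᵀPB = [1] + [3.2500] = [4.2500]
BᵀPA = [-9.6250 3.0000]
K = S⁻¹·BᵀPA = [-2.2647 0.7059]
A−BK = [-2.7647 2.2059; 0.5294 -0.9118]
AᵀP(A−BK) = [24.0147 -14.2059; -14.2059 9.1324]
P' = Q + AᵀP(A−BK) = [42.2647 -8.2059; -8.2059 11.3824]
tr(P') = 53.6471

-2.2647 0.7059


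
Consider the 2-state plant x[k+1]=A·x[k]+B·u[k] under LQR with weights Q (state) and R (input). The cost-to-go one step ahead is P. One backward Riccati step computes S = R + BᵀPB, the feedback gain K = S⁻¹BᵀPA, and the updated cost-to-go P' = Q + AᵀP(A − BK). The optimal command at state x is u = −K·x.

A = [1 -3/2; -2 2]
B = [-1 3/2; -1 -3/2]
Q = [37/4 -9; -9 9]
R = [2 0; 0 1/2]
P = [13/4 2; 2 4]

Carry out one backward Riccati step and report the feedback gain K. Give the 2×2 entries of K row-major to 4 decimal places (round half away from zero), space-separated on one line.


0.4291 -0.2182 0.9462 -1.0966

BᵀP = [-5.2500 -6.0000; 1.8750 -3.0000]
S = R + BᵀPB = [2 0; 0 1/2] + [11.2500 1.1250; 1.1250 7.3125] = [13.2500 1.1250; 1.1250 7.8125]
BᵀPA = [6.7500 -4.1250; 7.8750 -8.8125]
K = S⁻¹·BᵀPA = [0.4291 -0.2182; 0.9462 -1.0966]
A−BK = [0.0098 -0.0733; -0.1516 0.1369]
AᵀP(A−BK) = [0.9022 -0.7665; -0.7665 0.7488]
P' = Q + AᵀP(A−BK) = [10.1522 -9.7665; -9.7665 9.7488]
tr(P') = 19.9010


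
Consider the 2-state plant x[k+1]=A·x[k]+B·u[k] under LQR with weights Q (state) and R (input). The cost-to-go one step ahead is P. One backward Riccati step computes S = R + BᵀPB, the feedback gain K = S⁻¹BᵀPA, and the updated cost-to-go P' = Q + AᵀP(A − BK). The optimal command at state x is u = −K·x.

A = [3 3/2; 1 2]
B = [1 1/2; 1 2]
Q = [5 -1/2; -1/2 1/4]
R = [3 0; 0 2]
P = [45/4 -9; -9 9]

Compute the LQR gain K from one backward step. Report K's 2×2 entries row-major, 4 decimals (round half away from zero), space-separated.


BᵀP = [2.2500 0.0000; -12.3750 13.5000]
S = R + BᵀPB = [3 0; 0 2] + [2.2500 1.1250; 1.1250 20.8125] = [5.2500 1.1250; 1.1250 22.8125]
BᵀPA = [6.7500 3.3750; -23.6250 8.4375]
K = S⁻¹·BᵀPA = [1.5237 0.5696; -1.1108 0.3418]
A−BK = [2.0316 0.7595; 1.6978 0.7468]
AᵀP(A−BK) = [19.7231 5.3544; 5.3544 2.5063]
P' = Q + AᵀP(A−BK) = [24.7231 4.8544; 4.8544 2.7563]
tr(P') = 27.4794

1.5237 0.5696 -1.1108 0.3418


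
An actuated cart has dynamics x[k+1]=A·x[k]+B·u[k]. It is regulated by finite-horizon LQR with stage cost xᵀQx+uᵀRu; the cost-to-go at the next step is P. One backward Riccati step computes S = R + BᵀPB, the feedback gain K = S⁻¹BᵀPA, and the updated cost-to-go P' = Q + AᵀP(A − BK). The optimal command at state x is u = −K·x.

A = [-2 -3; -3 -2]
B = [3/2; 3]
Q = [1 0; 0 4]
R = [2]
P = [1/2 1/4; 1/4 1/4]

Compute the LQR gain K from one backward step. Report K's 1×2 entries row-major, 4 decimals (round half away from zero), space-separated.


BᵀP = [1.5000 1.1250]
S = R + BᵀPB = [2] + [5.6250] = [7.6250]
BᵀPA = [-6.3750 -6.7500]
K = S⁻¹·BᵀPA = [-0.8361 -0.8852]
A−BK = [-0.7459 -1.6721; -0.4918 0.6557]
AᵀP(A−BK) = [1.9201 2.1066; 2.1066 2.5246]
P' = Q + AᵀP(A−BK) = [2.9201 2.1066; 2.1066 6.5246]
tr(P') = 9.4447

-0.8361 -0.8852
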